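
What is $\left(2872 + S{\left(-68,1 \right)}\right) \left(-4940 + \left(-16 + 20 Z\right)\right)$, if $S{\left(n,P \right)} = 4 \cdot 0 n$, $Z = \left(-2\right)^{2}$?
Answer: $-14003872$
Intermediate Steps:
$Z = 4$
$S{\left(n,P \right)} = 0$ ($S{\left(n,P \right)} = 0 n = 0$)
$\left(2872 + S{\left(-68,1 \right)}\right) \left(-4940 + \left(-16 + 20 Z\right)\right) = \left(2872 + 0\right) \left(-4940 + \left(-16 + 20 \cdot 4\right)\right) = 2872 \left(-4940 + \left(-16 + 80\right)\right) = 2872 \left(-4940 + 64\right) = 2872 \left(-4876\right) = -14003872$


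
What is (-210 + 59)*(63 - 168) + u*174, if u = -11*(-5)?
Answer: 25425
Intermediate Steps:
u = 55
(-210 + 59)*(63 - 168) + u*174 = (-210 + 59)*(63 - 168) + 55*174 = -151*(-105) + 9570 = 15855 + 9570 = 25425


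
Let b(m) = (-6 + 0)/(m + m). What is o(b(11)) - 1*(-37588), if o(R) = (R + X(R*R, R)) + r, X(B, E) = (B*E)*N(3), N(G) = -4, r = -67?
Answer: 49940196/1331 ≈ 37521.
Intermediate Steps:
X(B, E) = -4*B*E (X(B, E) = (B*E)*(-4) = -4*B*E)
b(m) = -3/m (b(m) = -6*1/(2*m) = -3/m)
o(R) = -67 + R - 4*R³ (o(R) = (R - 4*R*R*R) - 67 = (R - 4*R²*R) - 67 = (R - 4*R³) - 67 = -67 + R - 4*R³)
o(b(11)) - 1*(-37588) = (-67 - 3/11 - 4*(-3/11)³) - 1*(-37588) = (-67 - 3*1/11 - 4*(-3*1/11)³) + 37588 = (-67 - 3/11 - 4*(-3/11)³) + 37588 = (-67 - 3/11 - 4*(-27/1331)) + 37588 = (-67 - 3/11 + 108/1331) + 37588 = -89432/1331 + 37588 = 49940196/1331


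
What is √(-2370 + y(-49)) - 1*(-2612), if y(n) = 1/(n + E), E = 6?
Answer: 2612 + I*√4382173/43 ≈ 2612.0 + 48.683*I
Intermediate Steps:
y(n) = 1/(6 + n) (y(n) = 1/(n + 6) = 1/(6 + n))
√(-2370 + y(-49)) - 1*(-2612) = √(-2370 + 1/(6 - 49)) - 1*(-2612) = √(-2370 + 1/(-43)) + 2612 = √(-2370 - 1/43) + 2612 = √(-101911/43) + 2612 = I*√4382173/43 + 2612 = 2612 + I*√4382173/43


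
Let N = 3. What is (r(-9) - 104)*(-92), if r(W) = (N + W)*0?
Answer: 9568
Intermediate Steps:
r(W) = 0 (r(W) = (3 + W)*0 = 0)
(r(-9) - 104)*(-92) = (0 - 104)*(-92) = -104*(-92) = 9568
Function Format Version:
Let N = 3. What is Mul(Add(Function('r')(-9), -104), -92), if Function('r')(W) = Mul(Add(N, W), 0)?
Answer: 9568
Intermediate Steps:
Function('r')(W) = 0 (Function('r')(W) = Mul(Add(3, W), 0) = 0)
Mul(Add(Function('r')(-9), -104), -92) = Mul(Add(0, -104), -92) = Mul(-104, -92) = 9568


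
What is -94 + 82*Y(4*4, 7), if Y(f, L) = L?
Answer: 480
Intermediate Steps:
-94 + 82*Y(4*4, 7) = -94 + 82*7 = -94 + 574 = 480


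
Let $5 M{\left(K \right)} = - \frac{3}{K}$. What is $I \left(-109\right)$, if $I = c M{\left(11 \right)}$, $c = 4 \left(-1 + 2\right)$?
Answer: $\frac{1308}{55} \approx 23.782$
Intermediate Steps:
$c = 4$ ($c = 4 \cdot 1 = 4$)
$M{\left(K \right)} = - \frac{3}{5 K}$ ($M{\left(K \right)} = \frac{\left(-3\right) \frac{1}{K}}{5} = - \frac{3}{5 K}$)
$I = - \frac{12}{55}$ ($I = 4 \left(- \frac{3}{5 \cdot 11}\right) = 4 \left(\left(- \frac{3}{5}\right) \frac{1}{11}\right) = 4 \left(- \frac{3}{55}\right) = - \frac{12}{55} \approx -0.21818$)
$I \left(-109\right) = \left(- \frac{12}{55}\right) \left(-109\right) = \frac{1308}{55}$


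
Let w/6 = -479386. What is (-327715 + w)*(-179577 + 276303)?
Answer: -309913102506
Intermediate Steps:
w = -2876316 (w = 6*(-479386) = -2876316)
(-327715 + w)*(-179577 + 276303) = (-327715 - 2876316)*(-179577 + 276303) = -3204031*96726 = -309913102506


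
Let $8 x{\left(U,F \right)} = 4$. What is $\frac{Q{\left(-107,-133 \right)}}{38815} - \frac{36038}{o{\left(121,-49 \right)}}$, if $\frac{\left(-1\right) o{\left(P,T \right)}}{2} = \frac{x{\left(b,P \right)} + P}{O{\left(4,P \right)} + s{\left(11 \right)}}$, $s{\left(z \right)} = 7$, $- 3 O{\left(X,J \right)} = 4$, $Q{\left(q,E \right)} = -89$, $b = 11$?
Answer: $\frac{23779789609}{28296135} \approx 840.39$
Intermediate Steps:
$x{\left(U,F \right)} = \frac{1}{2}$ ($x{\left(U,F \right)} = \frac{1}{8} \cdot 4 = \frac{1}{2}$)
$O{\left(X,J \right)} = - \frac{4}{3}$ ($O{\left(X,J \right)} = \left(- \frac{1}{3}\right) 4 = - \frac{4}{3}$)
$o{\left(P,T \right)} = - \frac{3}{17} - \frac{6 P}{17}$ ($o{\left(P,T \right)} = - 2 \frac{\frac{1}{2} + P}{- \frac{4}{3} + 7} = - 2 \frac{\frac{1}{2} + P}{\frac{17}{3}} = - 2 \left(\frac{1}{2} + P\right) \frac{3}{17} = - 2 \left(\frac{3}{34} + \frac{3 P}{17}\right) = - \frac{3}{17} - \frac{6 P}{17}$)
$\frac{Q{\left(-107,-133 \right)}}{38815} - \frac{36038}{o{\left(121,-49 \right)}} = - \frac{89}{38815} - \frac{36038}{- \frac{3}{17} - \frac{726}{17}} = \left(-89\right) \frac{1}{38815} - \frac{36038}{- \frac{3}{17} - \frac{726}{17}} = - \frac{89}{38815} - \frac{36038}{- \frac{729}{17}} = - \frac{89}{38815} - - \frac{612646}{729} = - \frac{89}{38815} + \frac{612646}{729} = \frac{23779789609}{28296135}$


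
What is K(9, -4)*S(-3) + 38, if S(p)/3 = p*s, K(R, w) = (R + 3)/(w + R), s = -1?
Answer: 298/5 ≈ 59.600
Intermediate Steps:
K(R, w) = (3 + R)/(R + w)
S(p) = -3*p (S(p) = 3*(p*(-1)) = 3*(-p) = -3*p)
K(9, -4)*S(-3) + 38 = ((3 + 9)/(9 - 4))*(-3*(-3)) + 38 = (12/5)*9 + 38 = 108/5 + 38 = 298/5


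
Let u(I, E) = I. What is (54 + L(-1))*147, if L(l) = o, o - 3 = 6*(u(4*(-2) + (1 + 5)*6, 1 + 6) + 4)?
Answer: 36603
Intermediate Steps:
o = 195 (o = 3 + 6*((4*(-2) + (1 + 5)*6) + 4) = 3 + 6*((-8 + 6*6) + 4) = 3 + 6*((-8 + 36) + 4) = 3 + 6*(28 + 4) = 3 + 6*32 = 3 + 192 = 195)
L(l) = 195
(54 + L(-1))*147 = (54 + 195)*147 = 249*147 = 36603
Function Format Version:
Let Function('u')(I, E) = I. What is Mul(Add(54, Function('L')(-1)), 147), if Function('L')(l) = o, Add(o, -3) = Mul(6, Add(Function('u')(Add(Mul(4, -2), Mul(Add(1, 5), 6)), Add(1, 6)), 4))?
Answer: 36603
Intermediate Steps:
o = 195 (o = Add(3, Mul(6, Add(Add(Mul(4, -2), Mul(Add(1, 5), 6)), 4))) = Add(3, Mul(6, Add(Add(-8, Mul(6, 6)), 4))) = Add(3, Mul(6, Add(Add(-8, 36), 4))) = Add(3, Mul(6, Add(28, 4))) = Add(3, Mul(6, 32)) = Add(3, 192) = 195)
Function('L')(l) = 195
Mul(Add(54, Function('L')(-1)), 147) = Mul(Add(54, 195), 147) = Mul(249, 147) = 36603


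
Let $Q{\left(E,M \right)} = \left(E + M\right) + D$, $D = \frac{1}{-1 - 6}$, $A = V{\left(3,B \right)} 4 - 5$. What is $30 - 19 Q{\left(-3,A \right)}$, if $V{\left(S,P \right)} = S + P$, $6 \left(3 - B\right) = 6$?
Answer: $- \frac{1367}{7} \approx -195.29$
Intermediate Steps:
$B = 2$ ($B = 3 - 1 = 2$)
$V{\left(S,P \right)} = P + S$
$A = 15$ ($A = \left(2 + 3\right) 4 - 5 = 5 \cdot 4 - 5 = 20 - 5 = 15$)
$D = - \frac{1}{7}$ ($D = \frac{1}{-7} = - \frac{1}{7} \approx -0.14286$)
$Q{\left(E,M \right)} = - \frac{1}{7} + E + M$ ($Q{\left(E,M \right)} = \left(E + M\right) - \frac{1}{7} = - \frac{1}{7} + E + M$)
$30 - 19 Q{\left(-3,A \right)} = 30 - 19 \left(- \frac{1}{7} - 3 + 15\right) = 30 - \frac{1577}{7} = - \frac{1367}{7}$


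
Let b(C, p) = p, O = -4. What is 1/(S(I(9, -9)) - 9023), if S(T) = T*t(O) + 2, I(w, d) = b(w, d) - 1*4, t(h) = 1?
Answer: -1/9034 ≈ -0.00011069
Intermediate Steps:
I(w, d) = -4 + d (I(w, d) = d - 1*4 = d - 4 = -4 + d)
S(T) = 2 + T (S(T) = T*1 + 2 = T + 2 = 2 + T)
1/(S(I(9, -9)) - 9023) = 1/((2 + (-4 - 9)) - 9023) = 1/((2 - 13) - 9023) = 1/(-11 - 9023) = 1/(-9034) = -1/9034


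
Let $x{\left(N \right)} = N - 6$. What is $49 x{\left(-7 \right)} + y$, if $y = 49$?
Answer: $-588$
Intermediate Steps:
$x{\left(N \right)} = -6 + N$
$49 x{\left(-7 \right)} + y = 49 \left(-6 - 7\right) + 49 = 49 \left(-13\right) + 49 = -637 + 49 = -588$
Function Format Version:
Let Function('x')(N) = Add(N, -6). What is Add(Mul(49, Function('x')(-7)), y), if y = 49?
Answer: -588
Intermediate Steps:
Function('x')(N) = Add(-6, N)
Add(Mul(49, Function('x')(-7)), y) = Add(Mul(49, Add(-6, -7)), 49) = Add(Mul(49, -13), 49) = Add(-637, 49) = -588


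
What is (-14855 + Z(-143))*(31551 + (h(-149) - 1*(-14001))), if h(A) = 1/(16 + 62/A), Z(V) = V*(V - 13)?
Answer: 788317918529/2322 ≈ 3.3950e+8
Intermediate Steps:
Z(V) = V*(-13 + V)
(-14855 + Z(-143))*(31551 + (h(-149) - 1*(-14001))) = (-14855 - 143*(-13 - 143))*(31551 + ((½)*(-149)/(31 + 8*(-149)) - 1*(-14001))) = (-14855 - 143*(-156))*(31551 + ((½)*(-149)/(31 - 1192) + 14001)) = (-14855 + 22308)*(31551 + ((½)*(-149)/(-1161) + 14001)) = 7453*(31551 + ((½)*(-149)*(-1/1161) + 14001)) = 7453*(31551 + (149/2322 + 14001)) = 7453*(31551 + 32510471/2322) = 7453*(105771893/2322) = 788317918529/2322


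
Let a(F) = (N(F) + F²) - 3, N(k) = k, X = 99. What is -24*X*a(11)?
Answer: -306504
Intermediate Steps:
a(F) = -3 + F + F² (a(F) = (F + F²) - 3 = -3 + F + F²)
-24*X*a(11) = -24*99*(-3 + 11 + 11²) = -2376*(-3 + 11 + 121) = -2376*129 = -1*306504 = -306504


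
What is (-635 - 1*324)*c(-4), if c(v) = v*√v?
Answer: 7672*I ≈ 7672.0*I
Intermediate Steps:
c(v) = v^(3/2)
(-635 - 1*324)*c(-4) = (-635 - 1*324)*(-4)^(3/2) = (-635 - 324)*(-8*I) = -(-7672)*I = 7672*I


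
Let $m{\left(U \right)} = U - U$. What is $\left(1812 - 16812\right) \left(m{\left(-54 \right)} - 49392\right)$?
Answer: $740880000$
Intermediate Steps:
$m{\left(U \right)} = 0$
$\left(1812 - 16812\right) \left(m{\left(-54 \right)} - 49392\right) = \left(1812 - 16812\right) \left(0 - 49392\right) = \left(1812 - 16812\right) \left(-49392\right) = \left(-15000\right) \left(-49392\right) = 740880000$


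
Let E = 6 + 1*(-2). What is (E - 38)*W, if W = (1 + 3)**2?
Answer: -544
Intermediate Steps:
W = 16 (W = 4**2 = 16)
E = 4 (E = 6 - 2 = 4)
(E - 38)*W = (4 - 38)*16 = -34*16 = -544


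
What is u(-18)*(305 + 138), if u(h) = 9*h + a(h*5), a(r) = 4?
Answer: -69994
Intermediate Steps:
u(h) = 4 + 9*h (u(h) = 9*h + 4 = 4 + 9*h)
u(-18)*(305 + 138) = (4 + 9*(-18))*(305 + 138) = (4 - 162)*443 = -158*443 = -69994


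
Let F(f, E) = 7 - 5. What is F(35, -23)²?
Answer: 4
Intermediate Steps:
F(f, E) = 2
F(35, -23)² = 2² = 4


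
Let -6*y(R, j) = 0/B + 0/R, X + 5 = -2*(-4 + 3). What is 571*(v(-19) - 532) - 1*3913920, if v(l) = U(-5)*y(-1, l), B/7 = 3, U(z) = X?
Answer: -4217692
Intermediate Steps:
X = -3 (X = -5 - 2*(-4 + 3) = -5 - 2*(-1) = -5 + 2 = -3)
U(z) = -3
B = 21 (B = 7*3 = 21)
y(R, j) = 0 (y(R, j) = -(0/21 + 0/R)/6 = -(0*(1/21) + 0)/6 = -(0 + 0)/6 = -⅙*0 = 0)
v(l) = 0 (v(l) = -3*0 = 0)
571*(v(-19) - 532) - 1*3913920 = 571*(0 - 532) - 1*3913920 = 571*(-532) - 3913920 = -303772 - 3913920 = -4217692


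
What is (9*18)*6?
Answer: 972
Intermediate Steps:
(9*18)*6 = 162*6 = 972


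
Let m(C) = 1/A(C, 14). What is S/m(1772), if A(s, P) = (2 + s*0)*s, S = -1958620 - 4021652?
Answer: -21194083968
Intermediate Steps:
S = -5980272
A(s, P) = 2*s (A(s, P) = (2 + 0)*s = 2*s)
m(C) = 1/(2*C)
S/m(1772) = -5980272/((1/2)/1772) = -5980272/((1/2)*(1/1772)) = -5980272/1/3544 = -5980272*3544 = -21194083968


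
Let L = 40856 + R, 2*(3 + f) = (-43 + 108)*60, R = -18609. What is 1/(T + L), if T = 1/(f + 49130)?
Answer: 51077/1136310020 ≈ 4.4950e-5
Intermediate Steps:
f = 1947 (f = -3 + ((-43 + 108)*60)/2 = -3 + (65*60)/2 = -3 + (1/2)*3900 = -3 + 1950 = 1947)
T = 1/51077 (T = 1/(1947 + 49130) = 1/51077 ≈ 1.9578e-5)
L = 22247 (L = 40856 - 18609 = 22247)
1/(T + L) = 1/(1/51077 + 22247) = 1/(1136310020/51077) = 51077/1136310020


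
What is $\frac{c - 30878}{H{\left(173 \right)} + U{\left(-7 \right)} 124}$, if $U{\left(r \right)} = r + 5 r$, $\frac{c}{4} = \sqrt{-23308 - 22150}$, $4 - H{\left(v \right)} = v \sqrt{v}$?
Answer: $\frac{30878 - 4 i \sqrt{45458}}{5204 + 173 \sqrt{173}} \approx 4.1284 - 0.11402 i$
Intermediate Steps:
$H{\left(v \right)} = 4 - v^{\frac{3}{2}}$ ($H{\left(v \right)} = 4 - v \sqrt{v} = 4 - v^{\frac{3}{2}}$)
$c = 4 i \sqrt{45458}$ ($c = 4 \sqrt{-23308 - 22150} = 4 \sqrt{-45458} = 4 i \sqrt{45458} \approx 852.83 i$)
$U{\left(r \right)} = 6 r$
$\frac{c - 30878}{H{\left(173 \right)} + U{\left(-7 \right)} 124} = \frac{4 i \sqrt{45458} - 30878}{\left(4 - 173^{\frac{3}{2}}\right) + 6 \left(-7\right) 124} = \frac{-30878 + 4 i \sqrt{45458}}{\left(4 - 173 \sqrt{173}\right) - 5208} = \frac{-30878 + 4 i \sqrt{45458}}{-5204 - 173 \sqrt{173}}$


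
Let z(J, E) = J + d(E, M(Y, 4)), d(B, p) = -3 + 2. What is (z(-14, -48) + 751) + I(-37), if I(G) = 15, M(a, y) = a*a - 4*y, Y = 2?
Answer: 751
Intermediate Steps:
M(a, y) = a**2 - 4*y
d(B, p) = -1
z(J, E) = -1 + J (z(J, E) = J - 1 = -1 + J)
(z(-14, -48) + 751) + I(-37) = ((-1 - 14) + 751) + 15 = (-15 + 751) + 15 = 736 + 15 = 751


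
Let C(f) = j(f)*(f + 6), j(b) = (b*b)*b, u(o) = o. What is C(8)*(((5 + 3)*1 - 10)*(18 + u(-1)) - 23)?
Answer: -408576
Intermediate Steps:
j(b) = b³ (j(b) = b²*b = b³)
C(f) = f³*(6 + f) (C(f) = f³*(f + 6) = f³*(6 + f))
C(8)*(((5 + 3)*1 - 10)*(18 + u(-1)) - 23) = (8³*(6 + 8))*(((5 + 3)*1 - 10)*(18 - 1) - 23) = (512*14)*((8*1 - 10)*17 - 23) = 7168*((8 - 10)*17 - 23) = 7168*(-2*17 - 23) = 7168*(-34 - 23) = 7168*(-57) = -408576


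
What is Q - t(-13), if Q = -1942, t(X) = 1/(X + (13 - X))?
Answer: -25247/13 ≈ -1942.1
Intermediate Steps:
t(X) = 1/13
Q - t(-13) = -1942 - 1*1/13 = -1942 - 1/13 = -25247/13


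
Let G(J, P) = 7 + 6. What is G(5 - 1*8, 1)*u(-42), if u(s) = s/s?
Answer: 13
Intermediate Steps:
u(s) = 1
G(J, P) = 13
G(5 - 1*8, 1)*u(-42) = 13*1 = 13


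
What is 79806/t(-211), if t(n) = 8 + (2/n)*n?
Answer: 39903/5 ≈ 7980.6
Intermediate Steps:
t(n) = 10 (t(n) = 8 + 2 = 10)
79806/t(-211) = 79806/10 = 79806*(⅒) = 39903/5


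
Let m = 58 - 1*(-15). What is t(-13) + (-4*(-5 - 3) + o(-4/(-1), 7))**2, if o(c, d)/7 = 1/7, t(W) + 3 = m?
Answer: 1159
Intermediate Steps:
m = 73 (m = 58 + 15 = 73)
t(W) = 70 (t(W) = -3 + 73 = 70)
o(c, d) = 1 (o(c, d) = 7/7 = 7*(1/7) = 1)
t(-13) + (-4*(-5 - 3) + o(-4/(-1), 7))**2 = 70 + (-4*(-5 - 3) + 1)**2 = 70 + (-4*(-8) + 1)**2 = 70 + (32 + 1)**2 = 70 + 33**2 = 70 + 1089 = 1159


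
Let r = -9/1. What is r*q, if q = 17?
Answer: -153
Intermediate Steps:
r = -9 (r = -9*1 = -9)
r*q = -9*17 = -153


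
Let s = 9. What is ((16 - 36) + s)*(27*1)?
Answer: -297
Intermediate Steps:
((16 - 36) + s)*(27*1) = ((16 - 36) + 9)*(27*1) = (-20 + 9)*27 = -11*27 = -297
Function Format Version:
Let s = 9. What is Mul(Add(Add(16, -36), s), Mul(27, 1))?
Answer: -297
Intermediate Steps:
Mul(Add(Add(16, -36), s), Mul(27, 1)) = Mul(Add(Add(16, -36), 9), Mul(27, 1)) = Mul(Add(-20, 9), 27) = Mul(-11, 27) = -297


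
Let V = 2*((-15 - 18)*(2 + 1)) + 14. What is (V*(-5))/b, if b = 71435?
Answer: 184/14287 ≈ 0.012879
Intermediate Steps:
V = -184 (V = 2*(-33*3) + 14 = 2*(-99) + 14 = -198 + 14 = -184)
(V*(-5))/b = -184*(-5)/71435 = 920*(1/71435) = 184/14287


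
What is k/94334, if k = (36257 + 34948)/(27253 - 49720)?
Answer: -235/6994726 ≈ -3.3597e-5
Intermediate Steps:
k = -23735/7489 (k = 71205/(-22467) = 71205*(-1/22467) = -23735/7489 ≈ -3.1693)
k/94334 = -23735/7489/94334 = -23735/7489*1/94334 = -235/6994726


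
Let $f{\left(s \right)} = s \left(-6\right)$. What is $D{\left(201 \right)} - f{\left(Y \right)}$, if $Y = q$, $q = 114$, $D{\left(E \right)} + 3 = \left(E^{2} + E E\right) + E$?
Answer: $81684$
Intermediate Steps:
$D{\left(E \right)} = -3 + E + 2 E^{2}$ ($D{\left(E \right)} = -3 + \left(\left(E^{2} + E E\right) + E\right) = -3 + \left(\left(E^{2} + E^{2}\right) + E\right) = -3 + \left(2 E^{2} + E\right) = -3 + \left(E + 2 E^{2}\right) = -3 + E + 2 E^{2}$)
$Y = 114$
$f{\left(s \right)} = - 6 s$
$D{\left(201 \right)} - f{\left(Y \right)} = \left(-3 + 201 + 2 \cdot 201^{2}\right) - \left(-6\right) 114 = \left(-3 + 201 + 2 \cdot 40401\right) - -684 = \left(-3 + 201 + 80802\right) + 684 = 81000 + 684 = 81684$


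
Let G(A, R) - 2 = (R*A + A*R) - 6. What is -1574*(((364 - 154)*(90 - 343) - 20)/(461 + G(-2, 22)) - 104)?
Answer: 144061924/369 ≈ 3.9041e+5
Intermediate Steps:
G(A, R) = -4 + 2*A*R (G(A, R) = 2 + ((R*A + A*R) - 6) = 2 + ((A*R + A*R) - 6) = 2 + (2*A*R - 6) = 2 + (-6 + 2*A*R) = -4 + 2*A*R)
-1574*(((364 - 154)*(90 - 343) - 20)/(461 + G(-2, 22)) - 104) = -1574*(((364 - 154)*(90 - 343) - 20)/(461 + (-4 + 2*(-2)*22)) - 104) = -1574*((210*(-253) - 20)/(461 + (-4 - 88)) - 104) = -1574*((-53130 - 20)/(461 - 92) - 104) = -1574*(-53150/369 - 104) = -1574*(-91526/369) = 144061924/369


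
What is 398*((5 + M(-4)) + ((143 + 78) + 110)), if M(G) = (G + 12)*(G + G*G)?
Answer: 171936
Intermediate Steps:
M(G) = (12 + G)*(G + G²)
398*((5 + M(-4)) + ((143 + 78) + 110)) = 398*((5 - 4*(12 + (-4)² + 13*(-4))) + ((143 + 78) + 110)) = 398*((5 - 4*(12 + 16 - 52)) + (221 + 110)) = 398*((5 - 4*(-24)) + 331) = 398*((5 + 96) + 331) = 398*(101 + 331) = 398*432 = 171936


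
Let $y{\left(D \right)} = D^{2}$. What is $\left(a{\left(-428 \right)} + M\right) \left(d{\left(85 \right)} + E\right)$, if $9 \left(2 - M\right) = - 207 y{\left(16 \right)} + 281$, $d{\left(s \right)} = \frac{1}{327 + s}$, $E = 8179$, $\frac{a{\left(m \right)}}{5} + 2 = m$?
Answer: $\frac{112478851871}{3708} \approx 3.0334 \cdot 10^{7}$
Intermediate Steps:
$a{\left(m \right)} = -10 + 5 m$
$M = \frac{52729}{9}$ ($M = 2 - \frac{- 207 \cdot 16^{2} + 281}{9} = 2 - \frac{\left(-207\right) 256 + 281}{9} = 2 - \frac{-52992 + 281}{9} = 2 - - \frac{52711}{9} = 2 + \frac{52711}{9} = \frac{52729}{9} \approx 5858.8$)
$\left(a{\left(-428 \right)} + M\right) \left(d{\left(85 \right)} + E\right) = \left(\left(-10 + 5 \left(-428\right)\right) + \frac{52729}{9}\right) \left(\frac{1}{327 + 85} + 8179\right) = \left(\left(-10 - 2140\right) + \frac{52729}{9}\right) \left(\frac{1}{412} + 8179\right) = \left(-2150 + \frac{52729}{9}\right) \left(\frac{1}{412} + 8179\right) = \frac{33379}{9} \cdot \frac{3369749}{412} = \frac{112478851871}{3708}$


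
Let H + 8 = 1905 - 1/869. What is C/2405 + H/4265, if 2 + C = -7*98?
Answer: 282939836/1782723085 ≈ 0.15871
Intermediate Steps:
C = -688 (C = -2 - 7*98 = -2 - 686 = -688)
H = 1648492/869 (H = -8 + (1905 - 1/869) = -8 + 1655444/869 = 1648492/869 ≈ 1897.0)
C/2405 + H/4265 = -688/2405 + (1648492/869)/4265 = -688*1/2405 + (1648492/869)*(1/4265) = -688/2405 + 1648492/3706285 = 282939836/1782723085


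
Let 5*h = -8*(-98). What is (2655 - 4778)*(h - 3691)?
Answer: 37515533/5 ≈ 7.5031e+6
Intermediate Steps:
h = 784/5 (h = (-8*(-98))/5 = (⅕)*784 = 784/5 ≈ 156.80)
(2655 - 4778)*(h - 3691) = (2655 - 4778)*(784/5 - 3691) = -2123*(-17671/5) = 37515533/5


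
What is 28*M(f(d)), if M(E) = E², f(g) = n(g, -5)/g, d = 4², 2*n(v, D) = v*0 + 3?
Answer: 63/256 ≈ 0.24609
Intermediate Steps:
n(v, D) = 3/2 (n(v, D) = (v*0 + 3)/2 = (0 + 3)/2 = (½)*3 = 3/2)
d = 16
f(g) = 3/(2*g)
28*M(f(d)) = 28*((3/2)/16)² = 28*((3/2)*(1/16))² = 28*(3/32)² = 28*(9/1024) = 63/256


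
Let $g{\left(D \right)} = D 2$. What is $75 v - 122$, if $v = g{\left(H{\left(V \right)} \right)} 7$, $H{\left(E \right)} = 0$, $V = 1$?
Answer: $-122$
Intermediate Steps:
$g{\left(D \right)} = 2 D$
$v = 0$ ($v = 2 \cdot 0 \cdot 7 = 0 \cdot 7 = 0$)
$75 v - 122 = 75 \cdot 0 - 122 = 0 - 122 = -122$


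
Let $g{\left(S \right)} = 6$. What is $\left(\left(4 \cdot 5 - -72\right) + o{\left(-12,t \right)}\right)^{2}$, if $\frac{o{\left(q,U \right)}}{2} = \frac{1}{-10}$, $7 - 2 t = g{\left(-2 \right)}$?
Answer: $\frac{210681}{25} \approx 8427.2$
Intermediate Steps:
$t = \frac{1}{2}$ ($t = \frac{7}{2} - 3 = \frac{1}{2} \approx 0.5$)
$o{\left(q,U \right)} = - \frac{1}{5}$ ($o{\left(q,U \right)} = \frac{2}{-10} = 2 \left(- \frac{1}{10}\right) = - \frac{1}{5}$)
$\left(\left(4 \cdot 5 - -72\right) + o{\left(-12,t \right)}\right)^{2} = \left(\left(4 \cdot 5 - -72\right) - \frac{1}{5}\right)^{2} = \left(\left(20 + 72\right) - \frac{1}{5}\right)^{2} = \left(92 - \frac{1}{5}\right)^{2} = \left(\frac{459}{5}\right)^{2} = \frac{210681}{25}$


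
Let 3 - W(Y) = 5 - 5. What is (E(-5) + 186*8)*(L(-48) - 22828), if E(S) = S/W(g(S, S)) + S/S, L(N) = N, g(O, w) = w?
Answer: -102072712/3 ≈ -3.4024e+7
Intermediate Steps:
W(Y) = 3 (W(Y) = 3 - (5 - 5) = 3 - 1*0 = 3 + 0 = 3)
E(S) = 1 + S/3 (E(S) = S/3 + S/S = S*(⅓) + 1 = S/3 + 1 = 1 + S/3)
(E(-5) + 186*8)*(L(-48) - 22828) = ((1 + (⅓)*(-5)) + 186*8)*(-48 - 22828) = ((1 - 5/3) + 1488)*(-22876) = (-⅔ + 1488)*(-22876) = (4462/3)*(-22876) = -102072712/3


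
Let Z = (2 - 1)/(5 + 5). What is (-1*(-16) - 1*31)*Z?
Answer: -3/2 ≈ -1.5000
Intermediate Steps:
Z = ⅒ (Z = 1/10 = 1*(⅒) = ⅒ ≈ 0.10000)
(-1*(-16) - 1*31)*Z = (-1*(-16) - 1*31)*(⅒) = (16 - 31)*(⅒) = -15*⅒ = -3/2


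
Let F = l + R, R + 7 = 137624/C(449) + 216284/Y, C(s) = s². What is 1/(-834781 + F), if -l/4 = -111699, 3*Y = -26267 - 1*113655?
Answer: -14104207561/5472375476300874 ≈ -2.5773e-6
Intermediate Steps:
Y = -139922/3 (Y = (-26267 - 1*113655)/3 = (-26267 - 113655)/3 = (⅓)*(-139922) = -139922/3 ≈ -46641.)
l = 446796 (l = -4*(-111699) = 446796)
R = -154505746289/14104207561 (R = -7 + (137624/(449²) + 216284/(-139922/3)) = -7 + (137624/201601 + 216284*(-3/139922)) = -7 + (137624*(1/201601) - 324426/69961) = -7 + (137624/201601 - 324426/69961) = -7 - 55776293362/14104207561 = -154505746289/14104207561 ≈ -10.955)
F = 6301549015678267/14104207561 (F = 446796 - 154505746289/14104207561 = 6301549015678267/14104207561 ≈ 4.4679e+5)
1/(-834781 + F) = 1/(-834781 + 6301549015678267/14104207561) = 1/(-5472375476300874/14104207561) = -14104207561/5472375476300874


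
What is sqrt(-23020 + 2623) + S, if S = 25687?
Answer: 25687 + I*sqrt(20397) ≈ 25687.0 + 142.82*I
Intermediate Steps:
sqrt(-23020 + 2623) + S = sqrt(-23020 + 2623) + 25687 = sqrt(-20397) + 25687 = I*sqrt(20397) + 25687 = 25687 + I*sqrt(20397)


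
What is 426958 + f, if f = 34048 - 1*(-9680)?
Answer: 470686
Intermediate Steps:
f = 43728 (f = 34048 + 9680 = 43728)
426958 + f = 426958 + 43728 = 470686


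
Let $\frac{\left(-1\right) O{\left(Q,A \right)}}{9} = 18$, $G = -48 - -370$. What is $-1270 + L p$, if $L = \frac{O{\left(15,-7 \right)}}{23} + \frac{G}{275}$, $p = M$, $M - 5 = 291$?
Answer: $- \frac{19027374}{6325} \approx -3008.3$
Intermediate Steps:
$G = 322$ ($G = -48 + 370 = 322$)
$O{\left(Q,A \right)} = -162$ ($O{\left(Q,A \right)} = \left(-9\right) 18 = -162$)
$M = 296$ ($M = 5 + 291 = 296$)
$p = 296$
$L = - \frac{37144}{6325}$ ($L = - \frac{162}{23} + \frac{322}{275} = - \frac{37144}{6325} \approx -5.8726$)
$-1270 + L p = -1270 - \frac{10994624}{6325} = - \frac{19027374}{6325}$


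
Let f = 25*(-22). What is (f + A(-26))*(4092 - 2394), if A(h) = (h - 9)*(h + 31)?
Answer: -1231050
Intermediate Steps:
f = -550
A(h) = (-9 + h)*(31 + h)
(f + A(-26))*(4092 - 2394) = (-550 + (-279 + (-26)² + 22*(-26)))*(4092 - 2394) = (-550 + (-279 + 676 - 572))*1698 = (-550 - 175)*1698 = -725*1698 = -1231050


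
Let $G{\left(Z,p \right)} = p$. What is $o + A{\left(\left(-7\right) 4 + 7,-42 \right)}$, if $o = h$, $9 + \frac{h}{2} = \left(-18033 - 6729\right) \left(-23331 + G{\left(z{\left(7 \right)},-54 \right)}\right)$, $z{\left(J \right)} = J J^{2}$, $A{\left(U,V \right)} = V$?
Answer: $1158118680$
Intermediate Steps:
$z{\left(J \right)} = J^{3}$
$h = 1158118722$ ($h = -18 + 2 \left(-18033 - 6729\right) \left(-23331 - 54\right) = -18 + 2 \left(\left(-24762\right) \left(-23385\right)\right) = -18 + 2 \cdot 579059370 = -18 + 1158118740 = 1158118722$)
$o = 1158118722$
$o + A{\left(\left(-7\right) 4 + 7,-42 \right)} = 1158118722 - 42 = 1158118680$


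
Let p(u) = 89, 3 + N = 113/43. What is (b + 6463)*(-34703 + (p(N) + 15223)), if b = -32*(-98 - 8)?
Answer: -191098305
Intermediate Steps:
N = -16/43 (N = -3 + 113/43 = -16/43 ≈ -0.37209)
b = 3392 (b = -32*(-106) = 3392)
(b + 6463)*(-34703 + (p(N) + 15223)) = (3392 + 6463)*(-34703 + (89 + 15223)) = 9855*(-34703 + 15312) = 9855*(-19391) = -191098305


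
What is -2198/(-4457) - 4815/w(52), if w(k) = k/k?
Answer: -21458257/4457 ≈ -4814.5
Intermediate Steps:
w(k) = 1
-2198/(-4457) - 4815/w(52) = -2198/(-4457) - 4815/1 = -2198*(-1/4457) - 4815*1 = 2198/4457 - 4815 = -21458257/4457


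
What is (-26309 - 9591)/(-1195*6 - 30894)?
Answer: 8975/9516 ≈ 0.94315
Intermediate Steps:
(-26309 - 9591)/(-1195*6 - 30894) = -35900/(-7170 - 30894) = -35900/(-38064) = -35900*(-1/38064) = 8975/9516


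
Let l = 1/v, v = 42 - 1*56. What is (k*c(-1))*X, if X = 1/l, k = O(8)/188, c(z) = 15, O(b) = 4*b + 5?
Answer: -3885/94 ≈ -41.330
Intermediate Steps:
O(b) = 5 + 4*b
v = -14 (v = 42 - 56 = -14)
k = 37/188 (k = (5 + 4*8)/188 = (5 + 32)*(1/188) = 37*(1/188) = 37/188 ≈ 0.19681)
l = -1/14 (l = 1/(-14) = -1/14 ≈ -0.071429)
X = -14 (X = 1/(-1/14) = -14)
(k*c(-1))*X = ((37/188)*15)*(-14) = (555/188)*(-14) = -3885/94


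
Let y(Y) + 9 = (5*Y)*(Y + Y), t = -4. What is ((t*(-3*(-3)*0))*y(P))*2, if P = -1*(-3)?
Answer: 0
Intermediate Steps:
P = 3
y(Y) = -9 + 10*Y**2 (y(Y) = -9 + (5*Y)*(Y + Y) = -9 + (5*Y)*(2*Y) = -9 + 10*Y**2)
((t*(-3*(-3)*0))*y(P))*2 = ((-4*(-3*(-3))*0)*(-9 + 10*3**2))*2 = ((-36*0)*(-9 + 10*9))*2 = ((-4*0)*(-9 + 90))*2 = (0*81)*2 = 0*2 = 0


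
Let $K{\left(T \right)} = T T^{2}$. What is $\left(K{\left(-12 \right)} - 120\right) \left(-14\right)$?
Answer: $25872$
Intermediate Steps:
$K{\left(T \right)} = T^{3}$
$\left(K{\left(-12 \right)} - 120\right) \left(-14\right) = \left(\left(-12\right)^{3} - 120\right) \left(-14\right) = \left(-1728 - 120\right) \left(-14\right) = \left(-1848\right) \left(-14\right) = 25872$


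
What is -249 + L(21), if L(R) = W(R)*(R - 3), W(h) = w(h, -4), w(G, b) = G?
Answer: 129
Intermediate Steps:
W(h) = h
L(R) = R*(-3 + R) (L(R) = R*(R - 3) = R*(-3 + R))
-249 + L(21) = -249 + 21*(-3 + 21) = -249 + 21*18 = -249 + 378 = 129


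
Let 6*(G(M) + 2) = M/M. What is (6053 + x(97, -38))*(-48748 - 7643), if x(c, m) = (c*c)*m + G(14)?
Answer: 39641839165/2 ≈ 1.9821e+10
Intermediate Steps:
G(M) = -11/6 (G(M) = -2 + (M/M)/6 = -2 + (⅙)*1 = -2 + ⅙ = -11/6)
x(c, m) = -11/6 + m*c² (x(c, m) = (c*c)*m - 11/6 = c²*m - 11/6 = m*c² - 11/6 = -11/6 + m*c²)
(6053 + x(97, -38))*(-48748 - 7643) = (6053 + (-11/6 - 38*97²))*(-48748 - 7643) = (6053 + (-11/6 - 38*9409))*(-56391) = (6053 + (-11/6 - 357542))*(-56391) = (6053 - 2145263/6)*(-56391) = -2108945/6*(-56391) = 39641839165/2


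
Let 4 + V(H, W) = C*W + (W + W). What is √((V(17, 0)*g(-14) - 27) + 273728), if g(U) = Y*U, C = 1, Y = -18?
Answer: √272693 ≈ 522.20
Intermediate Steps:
g(U) = -18*U
V(H, W) = -4 + 3*W (V(H, W) = -4 + (1*W + (W + W)) = -4 + (W + 2*W) = -4 + 3*W)
√((V(17, 0)*g(-14) - 27) + 273728) = √(((-4 + 3*0)*(-18*(-14)) - 27) + 273728) = √(((-4 + 0)*252 - 27) + 273728) = √((-4*252 - 27) + 273728) = √((-1008 - 27) + 273728) = √(-1035 + 273728) = √272693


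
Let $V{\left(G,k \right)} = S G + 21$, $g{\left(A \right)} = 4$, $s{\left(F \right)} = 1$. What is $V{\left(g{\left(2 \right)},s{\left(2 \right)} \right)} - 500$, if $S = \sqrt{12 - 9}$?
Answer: $-479 + 4 \sqrt{3} \approx -472.07$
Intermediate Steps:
$S = \sqrt{3} \approx 1.732$
$V{\left(G,k \right)} = 21 + G \sqrt{3}$ ($V{\left(G,k \right)} = \sqrt{3} G + 21 = G \sqrt{3} + 21 = 21 + G \sqrt{3}$)
$V{\left(g{\left(2 \right)},s{\left(2 \right)} \right)} - 500 = \left(21 + 4 \sqrt{3}\right) - 500 = -479 + 4 \sqrt{3}$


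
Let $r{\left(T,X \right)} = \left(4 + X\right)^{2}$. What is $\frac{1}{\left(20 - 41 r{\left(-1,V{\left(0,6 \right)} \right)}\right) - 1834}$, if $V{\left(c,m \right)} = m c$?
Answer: $- \frac{1}{2470} \approx -0.00040486$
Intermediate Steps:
$V{\left(c,m \right)} = c m$
$\frac{1}{\left(20 - 41 r{\left(-1,V{\left(0,6 \right)} \right)}\right) - 1834} = \frac{1}{\left(20 - 41 \left(4 + 0 \cdot 6\right)^{2}\right) - 1834} = \frac{1}{\left(20 - 41 \left(4 + 0\right)^{2}\right) - 1834} = \frac{1}{\left(20 - 41 \cdot 4^{2}\right) - 1834} = \frac{1}{\left(20 - 656\right) - 1834} = \frac{1}{-636 - 1834} = \frac{1}{-2470} = - \frac{1}{2470}$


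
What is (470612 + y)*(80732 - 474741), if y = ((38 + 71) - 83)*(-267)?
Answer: -182690153030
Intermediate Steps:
y = -6942 (y = (109 - 83)*(-267) = 26*(-267) = -6942)
(470612 + y)*(80732 - 474741) = (470612 - 6942)*(80732 - 474741) = 463670*(-394009) = -182690153030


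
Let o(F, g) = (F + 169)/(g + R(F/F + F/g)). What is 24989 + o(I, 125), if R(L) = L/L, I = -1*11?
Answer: 1574386/63 ≈ 24990.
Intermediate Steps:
I = -11
R(L) = 1
o(F, g) = (169 + F)/(1 + g) (o(F, g) = (F + 169)/(g + 1) = (169 + F)/(1 + g))
24989 + o(I, 125) = 24989 + (169 - 11)/(1 + 125) = 24989 + 158/126 = 24989 + (1/126)*158 = 24989 + 79/63 = 1574386/63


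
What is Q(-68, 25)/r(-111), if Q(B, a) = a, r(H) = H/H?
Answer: 25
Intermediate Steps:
r(H) = 1
Q(-68, 25)/r(-111) = 25/1 = 25*1 = 25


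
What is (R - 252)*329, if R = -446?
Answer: -229642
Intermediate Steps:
(R - 252)*329 = (-446 - 252)*329 = -698*329 = -229642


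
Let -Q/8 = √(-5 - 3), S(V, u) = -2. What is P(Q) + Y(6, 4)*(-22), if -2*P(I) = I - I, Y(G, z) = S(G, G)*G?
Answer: 264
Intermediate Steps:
Y(G, z) = -2*G
Q = -16*I*√2 (Q = -8*√(-5 - 3) = -16*I*√2 ≈ -22.627*I)
P(I) = 0 (P(I) = -(I - I)/2 = -½*0 = 0)
P(Q) + Y(6, 4)*(-22) = 0 - 2*6*(-22) = 0 - 12*(-22) = 0 + 264 = 264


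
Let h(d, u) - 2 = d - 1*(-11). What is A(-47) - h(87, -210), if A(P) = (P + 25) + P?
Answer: -169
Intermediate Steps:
A(P) = 25 + 2*P (A(P) = (25 + P) + P = 25 + 2*P)
h(d, u) = 13 + d (h(d, u) = 2 + (d - 1*(-11)) = 2 + (d + 11) = 2 + (11 + d) = 13 + d)
A(-47) - h(87, -210) = (25 + 2*(-47)) - (13 + 87) = (25 - 94) - 1*100 = -69 - 100 = -169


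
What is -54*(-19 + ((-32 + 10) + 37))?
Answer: 216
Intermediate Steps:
-54*(-19 + ((-32 + 10) + 37)) = -54*(-19 + (-22 + 37)) = -54*(-19 + 15) = -54*(-4) = 216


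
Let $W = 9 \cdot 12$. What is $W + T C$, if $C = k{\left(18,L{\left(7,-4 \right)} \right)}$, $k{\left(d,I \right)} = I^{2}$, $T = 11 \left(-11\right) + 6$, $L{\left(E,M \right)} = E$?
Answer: $-5527$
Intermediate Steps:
$T = -115$ ($T = -121 + 6 = -115$)
$W = 108$
$C = 49$ ($C = 7^{2} = 49$)
$W + T C = 108 - 5635 = -5527$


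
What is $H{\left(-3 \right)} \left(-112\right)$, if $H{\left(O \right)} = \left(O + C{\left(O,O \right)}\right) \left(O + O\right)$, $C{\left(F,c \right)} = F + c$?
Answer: $-6048$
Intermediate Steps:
$H{\left(O \right)} = 6 O^{2}$ ($H{\left(O \right)} = \left(O + \left(O + O\right)\right) \left(O + O\right) = \left(O + 2 O\right) 2 O = 3 O 2 O = 6 O^{2}$)
$H{\left(-3 \right)} \left(-112\right) = 6 \left(-3\right)^{2} \left(-112\right) = 6 \cdot 9 \left(-112\right) = 54 \left(-112\right) = -6048$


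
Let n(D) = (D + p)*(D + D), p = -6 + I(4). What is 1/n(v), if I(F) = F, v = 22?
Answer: 1/880 ≈ 0.0011364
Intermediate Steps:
p = -2 (p = -6 + 4 = -2)
n(D) = 2*D*(-2 + D) (n(D) = (D - 2)*(D + D) = (-2 + D)*(2*D) = 2*D*(-2 + D))
1/n(v) = 1/(2*22*(-2 + 22)) = 1/(2*22*20) = 1/880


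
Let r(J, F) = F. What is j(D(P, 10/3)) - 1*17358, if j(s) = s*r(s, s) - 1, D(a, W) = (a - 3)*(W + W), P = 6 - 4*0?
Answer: -16959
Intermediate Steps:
P = 6 (P = 6 + 0 = 6)
D(a, W) = 2*W*(-3 + a) (D(a, W) = (-3 + a)*(2*W) = 2*W*(-3 + a))
j(s) = -1 + s² (j(s) = s*s - 1 = s² - 1 = -1 + s²)
j(D(P, 10/3)) - 1*17358 = (-1 + (2*(10/3)*(-3 + 6))²) - 1*17358 = (-1 + (2*(10*(⅓))*3)²) - 17358 = (-1 + (2*(10/3)*3)²) - 17358 = (-1 + 20²) - 17358 = (-1 + 400) - 17358 = 399 - 17358 = -16959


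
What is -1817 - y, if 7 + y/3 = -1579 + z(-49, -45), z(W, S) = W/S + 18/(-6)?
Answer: 44201/15 ≈ 2946.7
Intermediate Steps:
z(W, S) = -3 + W/S (z(W, S) = W/S + 18*(-⅙) = W/S - 3 = -3 + W/S)
y = -71456/15 (y = -21 + 3*(-1579 + (-3 - 49/(-45))) = -21 + 3*(-1579 + (-3 - 49*(-1/45))) = -21 + 3*(-1579 + (-3 + 49/45)) = -21 + 3*(-1579 - 86/45) = -21 + 3*(-71141/45) = -21 - 71141/15 = -71456/15 ≈ -4763.7)
-1817 - y = -1817 - 1*(-71456/15) = -1817 + 71456/15 = 44201/15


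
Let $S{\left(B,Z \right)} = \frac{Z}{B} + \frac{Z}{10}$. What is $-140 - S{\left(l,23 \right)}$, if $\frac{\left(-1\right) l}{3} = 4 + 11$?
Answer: $- \frac{12761}{90} \approx -141.79$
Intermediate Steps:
$l = -45$ ($l = - 3 \left(4 + 11\right) = \left(-3\right) 15 = -45$)
$S{\left(B,Z \right)} = \frac{Z}{10} + \frac{Z}{B}$ ($S{\left(B,Z \right)} = \frac{Z}{B} + Z \frac{1}{10} = \frac{Z}{B} + \frac{Z}{10} = \frac{Z}{10} + \frac{Z}{B}$)
$-140 - S{\left(l,23 \right)} = -140 - \left(\frac{1}{10} \cdot 23 + \frac{23}{-45}\right) = -140 - \left(\frac{23}{10} + 23 \left(- \frac{1}{45}\right)\right) = -140 - \left(\frac{23}{10} - \frac{23}{45}\right) = -140 - \frac{161}{90} = - \frac{12761}{90}$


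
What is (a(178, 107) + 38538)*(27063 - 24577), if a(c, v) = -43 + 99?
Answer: 95944684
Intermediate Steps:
a(c, v) = 56
(a(178, 107) + 38538)*(27063 - 24577) = (56 + 38538)*(27063 - 24577) = 38594*2486 = 95944684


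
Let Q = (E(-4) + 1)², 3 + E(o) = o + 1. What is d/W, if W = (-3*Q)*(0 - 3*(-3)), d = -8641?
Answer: 8641/675 ≈ 12.801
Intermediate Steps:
E(o) = -2 + o (E(o) = -3 + (o + 1) = -3 + (1 + o) = -2 + o)
Q = 25 (Q = ((-2 - 4) + 1)² = (-6 + 1)² = (-5)² = 25)
W = -675 (W = (-3*25)*(0 - 3*(-3)) = -75*(0 + 9) = -75*9 = -675)
d/W = -8641/(-675) = -8641*(-1/675) = 8641/675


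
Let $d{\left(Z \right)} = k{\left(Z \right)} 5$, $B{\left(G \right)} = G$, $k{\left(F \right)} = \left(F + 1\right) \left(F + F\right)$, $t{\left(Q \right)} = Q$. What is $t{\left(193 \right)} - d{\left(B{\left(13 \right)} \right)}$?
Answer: $-1627$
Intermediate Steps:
$k{\left(F \right)} = 2 F \left(1 + F\right)$ ($k{\left(F \right)} = \left(1 + F\right) 2 F = 2 F \left(1 + F\right)$)
$d{\left(Z \right)} = 10 Z \left(1 + Z\right)$ ($d{\left(Z \right)} = 2 Z \left(1 + Z\right) 5 = 10 Z \left(1 + Z\right)$)
$t{\left(193 \right)} - d{\left(B{\left(13 \right)} \right)} = 193 - 10 \cdot 13 \left(1 + 13\right) = 193 - 10 \cdot 13 \cdot 14 = 193 - 1820 = -1627$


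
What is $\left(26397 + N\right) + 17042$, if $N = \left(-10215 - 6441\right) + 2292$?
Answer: $29075$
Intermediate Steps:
$N = -14364$ ($N = -16656 + 2292 = -14364$)
$\left(26397 + N\right) + 17042 = \left(26397 - 14364\right) + 17042 = 12033 + 17042 = 29075$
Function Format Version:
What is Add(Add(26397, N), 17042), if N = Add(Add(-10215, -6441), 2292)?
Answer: 29075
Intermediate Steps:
N = -14364 (N = Add(-16656, 2292) = -14364)
Add(Add(26397, N), 17042) = Add(Add(26397, -14364), 17042) = Add(12033, 17042) = 29075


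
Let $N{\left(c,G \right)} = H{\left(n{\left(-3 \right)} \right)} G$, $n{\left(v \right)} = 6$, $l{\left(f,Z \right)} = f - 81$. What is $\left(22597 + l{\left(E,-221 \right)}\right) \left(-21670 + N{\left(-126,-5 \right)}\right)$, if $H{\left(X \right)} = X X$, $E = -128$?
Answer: $-489177800$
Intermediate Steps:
$l{\left(f,Z \right)} = -81 + f$ ($l{\left(f,Z \right)} = f - 81 = -81 + f$)
$H{\left(X \right)} = X^{2}$
$N{\left(c,G \right)} = 36 G$ ($N{\left(c,G \right)} = 6^{2} G = 36 G$)
$\left(22597 + l{\left(E,-221 \right)}\right) \left(-21670 + N{\left(-126,-5 \right)}\right) = \left(22597 - 209\right) \left(-21670 + 36 \left(-5\right)\right) = \left(22597 - 209\right) \left(-21670 - 180\right) = 22388 \left(-21850\right) = -489177800$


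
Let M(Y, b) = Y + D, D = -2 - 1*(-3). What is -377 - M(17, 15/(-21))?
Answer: -395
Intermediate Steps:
D = 1 (D = -2 + 3 = 1)
M(Y, b) = 1 + Y (M(Y, b) = Y + 1 = 1 + Y)
-377 - M(17, 15/(-21)) = -377 - (1 + 17) = -377 - 1*18 = -377 - 18 = -395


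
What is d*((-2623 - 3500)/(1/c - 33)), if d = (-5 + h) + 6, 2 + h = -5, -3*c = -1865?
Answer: -292805/263 ≈ -1113.3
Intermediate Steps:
c = 1865/3 (c = -⅓*(-1865) = 1865/3 ≈ 621.67)
h = -7 (h = -2 - 5 = -7)
d = -6 (d = (-5 - 7) + 6 = -12 + 6 = -6)
d*((-2623 - 3500)/(1/c - 33)) = -6*(-2623 - 3500)/(1/(1865/3) - 33) = -(-36738)/(3/1865 - 33) = -(-36738)/(-61542/1865) = -(-36738)*(-1865)/61542 = -6*292805/1578 = -292805/263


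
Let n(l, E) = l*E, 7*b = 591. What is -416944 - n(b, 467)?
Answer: -3194605/7 ≈ -4.5637e+5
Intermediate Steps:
b = 591/7 (b = (⅐)*591 = 591/7 ≈ 84.429)
n(l, E) = E*l
-416944 - n(b, 467) = -416944 - 467*591/7 = -416944 - 1*275997/7 = -416944 - 275997/7 = -3194605/7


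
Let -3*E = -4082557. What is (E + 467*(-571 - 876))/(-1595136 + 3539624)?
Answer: 1027655/2916732 ≈ 0.35233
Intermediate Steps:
E = 4082557/3 (E = -⅓*(-4082557) = 4082557/3 ≈ 1.3609e+6)
(E + 467*(-571 - 876))/(-1595136 + 3539624) = (4082557/3 + 467*(-571 - 876))/(-1595136 + 3539624) = (4082557/3 + 467*(-1447))/1944488 = (4082557/3 - 675749)*(1/1944488) = (2055310/3)*(1/1944488) = 1027655/2916732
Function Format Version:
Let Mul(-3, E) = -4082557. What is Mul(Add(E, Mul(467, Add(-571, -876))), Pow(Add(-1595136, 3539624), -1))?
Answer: Rational(1027655, 2916732) ≈ 0.35233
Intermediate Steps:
E = Rational(4082557, 3) (E = Mul(Rational(-1, 3), -4082557) = Rational(4082557, 3) ≈ 1.3609e+6)
Mul(Add(E, Mul(467, Add(-571, -876))), Pow(Add(-1595136, 3539624), -1)) = Mul(Add(Rational(4082557, 3), Mul(467, Add(-571, -876))), Pow(Add(-1595136, 3539624), -1)) = Mul(Add(Rational(4082557, 3), Mul(467, -1447)), Pow(1944488, -1)) = Mul(Add(Rational(4082557, 3), -675749), Rational(1, 1944488)) = Mul(Rational(2055310, 3), Rational(1, 1944488)) = Rational(1027655, 2916732)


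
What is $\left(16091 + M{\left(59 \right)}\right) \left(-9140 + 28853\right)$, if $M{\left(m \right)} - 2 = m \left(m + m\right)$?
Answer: $454483215$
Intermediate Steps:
$M{\left(m \right)} = 2 + 2 m^{2}$ ($M{\left(m \right)} = 2 + m \left(m + m\right) = 2 + m 2 m = 2 + 2 m^{2}$)
$\left(16091 + M{\left(59 \right)}\right) \left(-9140 + 28853\right) = \left(16091 + \left(2 + 2 \cdot 59^{2}\right)\right) \left(-9140 + 28853\right) = \left(16091 + \left(2 + 2 \cdot 3481\right)\right) 19713 = \left(16091 + \left(2 + 6962\right)\right) 19713 = \left(16091 + 6964\right) 19713 = 23055 \cdot 19713 = 454483215$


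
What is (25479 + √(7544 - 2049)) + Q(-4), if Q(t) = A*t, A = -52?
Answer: 25687 + √5495 ≈ 25761.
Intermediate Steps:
Q(t) = -52*t
(25479 + √(7544 - 2049)) + Q(-4) = (25479 + √(7544 - 2049)) - 52*(-4) = (25479 + √5495) + 208 = 25687 + √5495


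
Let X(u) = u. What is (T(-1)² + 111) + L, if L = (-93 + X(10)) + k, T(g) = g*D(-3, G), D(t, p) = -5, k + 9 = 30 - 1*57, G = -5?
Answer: 17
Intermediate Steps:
k = -36 (k = -9 + (30 - 1*57) = -9 + (30 - 57) = -9 - 27 = -36)
T(g) = -5*g (T(g) = g*(-5) = -5*g)
L = -119 (L = (-93 + 10) - 36 = -83 - 36 = -119)
(T(-1)² + 111) + L = ((-5*(-1))² + 111) - 119 = (5² + 111) - 119 = (25 + 111) - 119 = 136 - 119 = 17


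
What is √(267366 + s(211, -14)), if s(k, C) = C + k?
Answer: √267563 ≈ 517.26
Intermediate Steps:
√(267366 + s(211, -14)) = √(267366 + (-14 + 211)) = √(267366 + 197) = √267563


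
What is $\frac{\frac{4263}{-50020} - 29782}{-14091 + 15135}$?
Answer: $- \frac{1489699903}{52220880} \approx -28.527$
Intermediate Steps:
$\frac{\frac{4263}{-50020} - 29782}{-14091 + 15135} = \frac{4263 \left(- \frac{1}{50020}\right) - 29782}{1044} = \left(- \frac{4263}{50020} - 29782\right) \frac{1}{1044} = \left(- \frac{1489699903}{50020}\right) \frac{1}{1044} = - \frac{1489699903}{52220880}$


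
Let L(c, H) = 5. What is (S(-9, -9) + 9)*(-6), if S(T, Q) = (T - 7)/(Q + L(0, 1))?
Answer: -78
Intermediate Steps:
S(T, Q) = (-7 + T)/(5 + Q) (S(T, Q) = (T - 7)/(Q + 5) = (-7 + T)/(5 + Q))
(S(-9, -9) + 9)*(-6) = ((-7 - 9)/(5 - 9) + 9)*(-6) = (-16/(-4) + 9)*(-6) = (-1/4*(-16) + 9)*(-6) = (4 + 9)*(-6) = 13*(-6) = -78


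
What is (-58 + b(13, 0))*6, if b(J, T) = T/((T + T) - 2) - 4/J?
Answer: -4548/13 ≈ -349.85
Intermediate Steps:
b(J, T) = -4/J + T/(-2 + 2*T) (b(J, T) = T/(2*T - 2) - 4/J = T/(-2 + 2*T) - 4/J = -4/J + T/(-2 + 2*T))
(-58 + b(13, 0))*6 = (-58 + (½)*(8 - 8*0 + 13*0)/(13*(-1 + 0)))*6 = (-58 + (½)*(1/13)*(8 + 0 + 0)/(-1))*6 = (-58 + (½)*(1/13)*(-1)*8)*6 = (-58 - 4/13)*6 = -758/13*6 = -4548/13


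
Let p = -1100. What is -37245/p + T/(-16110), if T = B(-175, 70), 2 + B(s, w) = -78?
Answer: 12002099/354420 ≈ 33.864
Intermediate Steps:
B(s, w) = -80 (B(s, w) = -2 - 78 = -80)
T = -80
-37245/p + T/(-16110) = -37245/(-1100) - 80/(-16110) = -37245*(-1/1100) - 80*(-1/16110) = 7449/220 + 8/1611 = 12002099/354420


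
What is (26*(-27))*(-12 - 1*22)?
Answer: 23868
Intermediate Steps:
(26*(-27))*(-12 - 1*22) = -702*(-12 - 22) = -702*(-34) = 23868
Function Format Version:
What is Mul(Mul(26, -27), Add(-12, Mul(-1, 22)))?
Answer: 23868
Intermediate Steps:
Mul(Mul(26, -27), Add(-12, Mul(-1, 22))) = Mul(-702, Add(-12, -22)) = Mul(-702, -34) = 23868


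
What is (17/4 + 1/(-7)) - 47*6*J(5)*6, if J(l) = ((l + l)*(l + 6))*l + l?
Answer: -26293565/28 ≈ -9.3906e+5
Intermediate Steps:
J(l) = l + 2*l²*(6 + l) (J(l) = ((2*l)*(6 + l))*l + l = (2*l*(6 + l))*l + l = 2*l²*(6 + l) + l = l + 2*l²*(6 + l))
(17/4 + 1/(-7)) - 47*6*J(5)*6 = (17/4 + 1/(-7)) - 47*6*(5*(1 + 2*5² + 12*5))*6 = (17*(¼) + 1*(-⅐)) - 47*6*(5*(1 + 2*25 + 60))*6 = (17/4 - ⅐) - 47*6*(5*(1 + 50 + 60))*6 = 115/28 - 47*6*(5*111)*6 = 115/28 - 47*6*555*6 = 115/28 - 156510*6 = 115/28 - 47*19980 = 115/28 - 939060 = -26293565/28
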